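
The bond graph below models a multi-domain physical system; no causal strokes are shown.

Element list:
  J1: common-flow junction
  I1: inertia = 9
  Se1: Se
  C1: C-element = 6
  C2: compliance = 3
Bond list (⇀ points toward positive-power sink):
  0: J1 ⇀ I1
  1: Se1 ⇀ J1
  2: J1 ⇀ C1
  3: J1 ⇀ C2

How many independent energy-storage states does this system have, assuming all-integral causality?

β1 →J1  (Se1: effort source, stroke at far end)
β0 →I1  (I1: I, integral causality)
β2 →J1  (J1: bond 0 brought flow, rest push out)
β3 →J1  (J1: bond 0 brought flow, rest push out)

3  (C1, C2, I1 all integral)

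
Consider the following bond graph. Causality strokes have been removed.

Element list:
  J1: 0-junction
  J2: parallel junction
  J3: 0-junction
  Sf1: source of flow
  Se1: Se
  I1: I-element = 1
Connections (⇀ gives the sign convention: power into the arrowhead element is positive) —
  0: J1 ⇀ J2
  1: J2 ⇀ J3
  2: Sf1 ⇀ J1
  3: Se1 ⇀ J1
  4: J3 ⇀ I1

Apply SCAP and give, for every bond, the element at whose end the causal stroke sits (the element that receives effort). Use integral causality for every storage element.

bond 2 →Sf1  (source Sf1 imposes f)
bond 3 →J1  (Se1: effort source, stroke at far end)
bond 0 →J2  (0-jn J1 has e-setter on 3)
bond 1 →J3  (0-jn J2 has e-setter on 0)
bond 4 →I1  (common-e at J3 fixed by 1)

bond 0 |J2
bond 1 |J3
bond 2 |Sf1
bond 3 |J1
bond 4 |I1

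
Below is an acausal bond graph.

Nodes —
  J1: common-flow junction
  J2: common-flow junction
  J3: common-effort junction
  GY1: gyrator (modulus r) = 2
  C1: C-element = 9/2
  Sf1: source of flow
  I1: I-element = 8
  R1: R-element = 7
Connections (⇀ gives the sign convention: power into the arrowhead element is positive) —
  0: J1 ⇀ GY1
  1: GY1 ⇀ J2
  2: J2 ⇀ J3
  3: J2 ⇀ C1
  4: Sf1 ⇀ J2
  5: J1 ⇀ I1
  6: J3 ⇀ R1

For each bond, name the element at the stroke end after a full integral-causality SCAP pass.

β4 stroke at Sf1  (Sf1 (Sf) sets flow on bond)
β1 stroke at J2  (1-jn J2 has f-setter on 4)
β2 stroke at J2  (1-jn J2 has f-setter on 4)
β3 stroke at J2  (common-f at J2 fixed by 4)
β6 stroke at J3  (only one effort-in slot at J3)
β0 stroke at J1  (GY1: gyrator matches bond 1)
β5 stroke at I1  (J1 needs exactly one f-in)

bond 0 stroke→J1
bond 1 stroke→J2
bond 2 stroke→J2
bond 3 stroke→J2
bond 4 stroke→Sf1
bond 5 stroke→I1
bond 6 stroke→J3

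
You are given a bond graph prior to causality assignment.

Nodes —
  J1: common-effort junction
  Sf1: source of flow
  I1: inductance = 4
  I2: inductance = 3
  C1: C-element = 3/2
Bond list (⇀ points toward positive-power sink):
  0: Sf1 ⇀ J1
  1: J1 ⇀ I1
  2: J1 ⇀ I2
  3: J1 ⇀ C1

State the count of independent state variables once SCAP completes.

β0 stroke→Sf1  (Sf1: flow source, stroke at near end)
β1 stroke→I1  (I1 integral (f out))
β2 stroke→I2  (I2: I, integral causality)
β3 stroke→J1  (only one effort-in slot at J1)

3  (C1, I1, I2 all integral)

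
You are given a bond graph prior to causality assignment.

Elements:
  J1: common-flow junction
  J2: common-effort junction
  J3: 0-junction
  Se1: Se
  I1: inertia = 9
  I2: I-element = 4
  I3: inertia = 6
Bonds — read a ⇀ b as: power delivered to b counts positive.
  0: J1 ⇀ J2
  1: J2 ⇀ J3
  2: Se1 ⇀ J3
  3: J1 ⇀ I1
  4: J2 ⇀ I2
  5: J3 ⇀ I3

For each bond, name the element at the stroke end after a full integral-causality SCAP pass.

β2 stroke→J3  (source Se1 imposes e)
β1 stroke→J2  (0-jn J3 has e-setter on 2)
β5 stroke→I3  (common-e at J3 fixed by 2)
β0 stroke→J1  (J2 effort already set via bond 1)
β4 stroke→I2  (common-e at J2 fixed by 1)
β3 stroke→I1  (J1 needs exactly one f-in)

b0 |J1
b1 |J2
b2 |J3
b3 |I1
b4 |I2
b5 |I3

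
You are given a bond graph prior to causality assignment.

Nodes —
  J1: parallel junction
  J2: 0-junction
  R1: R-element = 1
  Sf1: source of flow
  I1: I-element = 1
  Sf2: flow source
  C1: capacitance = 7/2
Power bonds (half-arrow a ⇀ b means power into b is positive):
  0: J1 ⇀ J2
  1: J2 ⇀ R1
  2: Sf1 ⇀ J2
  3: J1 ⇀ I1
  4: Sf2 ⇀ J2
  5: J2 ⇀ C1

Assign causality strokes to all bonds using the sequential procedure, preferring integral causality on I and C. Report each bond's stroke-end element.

β0 |J1
β1 |R1
β2 |Sf1
β3 |I1
β4 |Sf2
β5 |J2

#2 stroke at Sf1  (Sf1 (Sf) sets flow on bond)
#4 stroke at Sf2  (Sf2: flow source, stroke at near end)
#3 stroke at I1  (I1 outputs flow p/I1)
#0 stroke at J1  (closing 0-jn rule on J1)
#5 stroke at J2  (prefer integral on C1)
#1 stroke at R1  (0-jn J2 has e-setter on 5)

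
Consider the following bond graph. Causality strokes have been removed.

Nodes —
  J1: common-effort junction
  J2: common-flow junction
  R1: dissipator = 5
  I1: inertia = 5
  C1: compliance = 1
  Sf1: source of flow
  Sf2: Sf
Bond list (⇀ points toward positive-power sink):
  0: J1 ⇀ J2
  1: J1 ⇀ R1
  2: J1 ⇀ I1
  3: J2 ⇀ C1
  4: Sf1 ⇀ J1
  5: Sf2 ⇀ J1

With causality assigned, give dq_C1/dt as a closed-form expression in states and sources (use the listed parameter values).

dq_C1/dt = F_Sf1 + F_Sf2 - p_I1/5 - q_C1/5

β4 →Sf1  (source Sf1 imposes f)
β5 →Sf2  (Sf2: flow source, stroke at near end)
β2 →I1  (I1 integral (f out))
β3 →J2  (C1 outputs effort q/C1)
β0 →J1  (only one flow-in slot at J2)
β1 →R1  (J1 effort already set via bond 0)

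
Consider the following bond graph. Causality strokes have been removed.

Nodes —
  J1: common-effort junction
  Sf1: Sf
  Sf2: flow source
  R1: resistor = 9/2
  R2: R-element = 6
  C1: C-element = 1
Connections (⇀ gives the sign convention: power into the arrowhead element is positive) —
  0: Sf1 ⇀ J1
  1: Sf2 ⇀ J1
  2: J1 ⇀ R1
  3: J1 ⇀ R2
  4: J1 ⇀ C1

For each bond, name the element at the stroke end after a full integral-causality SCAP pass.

#0 stroke→Sf1  (Sf1 fixes flow; stroke at Sf1)
#1 stroke→Sf2  (Sf2: flow source, stroke at near end)
#4 stroke→J1  (C1 integral (e out))
#2 stroke→R1  (J1 effort already set via bond 4)
#3 stroke→R2  (J1 effort already set via bond 4)

#0 stroke→Sf1
#1 stroke→Sf2
#2 stroke→R1
#3 stroke→R2
#4 stroke→J1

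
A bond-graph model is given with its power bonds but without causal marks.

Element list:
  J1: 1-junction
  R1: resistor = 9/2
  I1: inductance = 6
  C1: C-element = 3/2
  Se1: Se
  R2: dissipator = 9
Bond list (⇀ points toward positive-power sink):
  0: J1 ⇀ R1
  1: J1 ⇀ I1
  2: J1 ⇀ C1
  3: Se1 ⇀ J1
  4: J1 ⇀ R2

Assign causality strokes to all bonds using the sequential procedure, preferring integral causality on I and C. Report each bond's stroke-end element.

b3 |J1  (source Se1 imposes e)
b1 |I1  (I1 outputs flow p/I1)
b0 |J1  (1-jn J1 has f-setter on 1)
b2 |J1  (J1: bond 1 brought flow, rest push out)
b4 |J1  (J1 flow already set via bond 1)

#0 →J1
#1 →I1
#2 →J1
#3 →J1
#4 →J1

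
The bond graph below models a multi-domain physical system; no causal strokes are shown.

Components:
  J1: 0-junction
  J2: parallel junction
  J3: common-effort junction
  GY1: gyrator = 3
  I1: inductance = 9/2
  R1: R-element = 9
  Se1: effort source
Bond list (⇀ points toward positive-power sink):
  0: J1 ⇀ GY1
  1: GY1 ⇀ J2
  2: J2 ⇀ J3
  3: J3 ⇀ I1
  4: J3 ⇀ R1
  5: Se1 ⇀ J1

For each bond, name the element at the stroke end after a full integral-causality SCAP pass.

β0 →GY1
β1 →GY1
β2 →J2
β3 →I1
β4 →J3
β5 →J1

β5 stroke→J1  (Se1: effort source, stroke at far end)
β0 stroke→GY1  (J1: bond 5 brought effort, rest push out)
β1 stroke→GY1  (GY GY1: same side as bond 0)
β2 stroke→J2  (J2: last free bond brings effort in)
β3 stroke→I1  (prefer integral on I1)
β4 stroke→J3  (J3 needs exactly one e-in)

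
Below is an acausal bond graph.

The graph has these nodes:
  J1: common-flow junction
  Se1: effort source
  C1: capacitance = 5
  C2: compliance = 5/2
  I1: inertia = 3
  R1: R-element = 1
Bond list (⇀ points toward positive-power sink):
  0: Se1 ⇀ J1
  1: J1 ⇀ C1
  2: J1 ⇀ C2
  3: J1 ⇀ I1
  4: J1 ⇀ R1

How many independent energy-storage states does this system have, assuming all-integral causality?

bond 0 stroke→J1  (Se1 (Se) sets effort on bond)
bond 1 stroke→J1  (C1 outputs effort q/C1)
bond 2 stroke→J1  (prefer integral on C2)
bond 3 stroke→I1  (prefer integral on I1)
bond 4 stroke→J1  (J1 flow already set via bond 3)

3  (C1, C2, I1 all integral)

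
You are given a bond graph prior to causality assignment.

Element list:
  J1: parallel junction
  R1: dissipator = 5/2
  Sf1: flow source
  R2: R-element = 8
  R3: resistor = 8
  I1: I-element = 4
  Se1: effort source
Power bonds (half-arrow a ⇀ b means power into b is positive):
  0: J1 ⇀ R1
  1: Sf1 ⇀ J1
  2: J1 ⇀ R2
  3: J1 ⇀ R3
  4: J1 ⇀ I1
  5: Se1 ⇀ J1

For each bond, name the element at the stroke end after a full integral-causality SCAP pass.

bond 1 stroke at Sf1  (Sf1: flow source, stroke at near end)
bond 5 stroke at J1  (Se1: effort source, stroke at far end)
bond 0 stroke at R1  (common-e at J1 fixed by 5)
bond 2 stroke at R2  (J1: bond 5 brought effort, rest push out)
bond 3 stroke at R3  (J1: bond 5 brought effort, rest push out)
bond 4 stroke at I1  (0-jn J1 has e-setter on 5)

b0 stroke at R1
b1 stroke at Sf1
b2 stroke at R2
b3 stroke at R3
b4 stroke at I1
b5 stroke at J1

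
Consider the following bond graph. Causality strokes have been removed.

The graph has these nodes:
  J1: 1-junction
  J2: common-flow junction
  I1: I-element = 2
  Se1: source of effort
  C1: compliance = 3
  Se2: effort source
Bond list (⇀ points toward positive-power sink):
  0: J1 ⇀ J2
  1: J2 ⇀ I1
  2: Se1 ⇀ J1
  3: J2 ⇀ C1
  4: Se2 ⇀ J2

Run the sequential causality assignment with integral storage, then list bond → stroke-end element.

#2 →J1  (Se1: effort source, stroke at far end)
#4 →J2  (source Se2 imposes e)
#0 →J2  (closing 1-jn rule on J1)
#1 →I1  (I1: I, integral causality)
#3 →J2  (J2: bond 1 brought flow, rest push out)

bond 0 stroke→J2
bond 1 stroke→I1
bond 2 stroke→J1
bond 3 stroke→J2
bond 4 stroke→J2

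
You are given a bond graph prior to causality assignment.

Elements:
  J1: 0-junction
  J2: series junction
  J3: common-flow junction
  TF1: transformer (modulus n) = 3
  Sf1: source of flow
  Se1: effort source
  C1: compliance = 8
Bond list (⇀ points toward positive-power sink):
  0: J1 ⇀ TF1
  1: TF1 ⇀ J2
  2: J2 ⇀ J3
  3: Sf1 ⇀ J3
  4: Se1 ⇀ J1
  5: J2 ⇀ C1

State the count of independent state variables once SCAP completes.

bond 3 →Sf1  (Sf1 (Sf) sets flow on bond)
bond 4 →J1  (Se1: effort source, stroke at far end)
bond 0 →TF1  (J1: bond 4 brought effort, rest push out)
bond 2 →J3  (J3: bond 3 brought flow, rest push out)
bond 1 →J2  (TF1 one-in-one-out from 0)
bond 5 →J2  (J2 flow already set via bond 2)

1  (C1 all integral)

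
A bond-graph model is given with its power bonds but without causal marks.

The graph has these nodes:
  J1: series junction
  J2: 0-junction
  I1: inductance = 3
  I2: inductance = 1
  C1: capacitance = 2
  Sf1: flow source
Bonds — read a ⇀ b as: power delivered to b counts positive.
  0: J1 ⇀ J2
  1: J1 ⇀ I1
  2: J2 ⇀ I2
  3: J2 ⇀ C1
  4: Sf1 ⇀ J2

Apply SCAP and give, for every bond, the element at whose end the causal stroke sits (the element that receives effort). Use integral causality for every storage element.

β0 stroke→J1
β1 stroke→I1
β2 stroke→I2
β3 stroke→J2
β4 stroke→Sf1

β4 stroke at Sf1  (Sf1 fixes flow; stroke at Sf1)
β1 stroke at I1  (I1 integral (f out))
β0 stroke at J1  (J1 flow already set via bond 1)
β2 stroke at I2  (I2: I, integral causality)
β3 stroke at J2  (J2: last free bond brings effort in)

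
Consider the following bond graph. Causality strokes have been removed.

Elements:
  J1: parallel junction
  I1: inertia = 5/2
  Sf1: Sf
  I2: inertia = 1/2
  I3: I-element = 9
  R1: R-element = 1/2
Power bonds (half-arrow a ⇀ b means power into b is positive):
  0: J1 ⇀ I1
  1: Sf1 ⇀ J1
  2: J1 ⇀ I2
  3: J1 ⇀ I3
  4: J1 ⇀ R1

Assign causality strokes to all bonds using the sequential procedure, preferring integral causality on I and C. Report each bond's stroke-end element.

bond 1 →Sf1  (Sf1: flow source, stroke at near end)
bond 0 →I1  (I1: I, integral causality)
bond 2 →I2  (prefer integral on I2)
bond 3 →I3  (I3 outputs flow p/I3)
bond 4 →J1  (J1: last free bond brings effort in)

#0 stroke→I1
#1 stroke→Sf1
#2 stroke→I2
#3 stroke→I3
#4 stroke→J1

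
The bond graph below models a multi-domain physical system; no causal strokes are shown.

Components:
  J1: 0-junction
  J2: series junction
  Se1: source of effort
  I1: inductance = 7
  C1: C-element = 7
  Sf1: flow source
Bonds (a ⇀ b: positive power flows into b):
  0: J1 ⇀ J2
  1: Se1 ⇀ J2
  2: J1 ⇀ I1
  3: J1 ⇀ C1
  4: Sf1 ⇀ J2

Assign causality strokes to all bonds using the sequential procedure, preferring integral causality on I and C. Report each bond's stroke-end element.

b0 →J2
b1 →J2
b2 →I1
b3 →J1
b4 →Sf1

bond 1 |J2  (source Se1 imposes e)
bond 4 |Sf1  (Sf1 fixes flow; stroke at Sf1)
bond 0 |J2  (J2 flow already set via bond 4)
bond 2 |I1  (I1 integral (f out))
bond 3 |J1  (only one effort-in slot at J1)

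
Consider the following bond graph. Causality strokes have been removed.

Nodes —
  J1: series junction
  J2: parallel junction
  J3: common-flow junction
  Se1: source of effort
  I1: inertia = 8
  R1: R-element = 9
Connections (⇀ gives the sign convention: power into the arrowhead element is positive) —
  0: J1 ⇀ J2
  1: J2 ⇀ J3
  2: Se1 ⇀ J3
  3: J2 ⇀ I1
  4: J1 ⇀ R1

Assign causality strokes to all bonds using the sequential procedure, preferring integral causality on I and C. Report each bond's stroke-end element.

b2 →J3  (source Se1 imposes e)
b1 →J2  (only one flow-in slot at J3)
b0 →J1  (common-e at J2 fixed by 1)
b3 →I1  (common-e at J2 fixed by 1)
b4 →R1  (J1: last free bond brings flow in)

β0 →J1
β1 →J2
β2 →J3
β3 →I1
β4 →R1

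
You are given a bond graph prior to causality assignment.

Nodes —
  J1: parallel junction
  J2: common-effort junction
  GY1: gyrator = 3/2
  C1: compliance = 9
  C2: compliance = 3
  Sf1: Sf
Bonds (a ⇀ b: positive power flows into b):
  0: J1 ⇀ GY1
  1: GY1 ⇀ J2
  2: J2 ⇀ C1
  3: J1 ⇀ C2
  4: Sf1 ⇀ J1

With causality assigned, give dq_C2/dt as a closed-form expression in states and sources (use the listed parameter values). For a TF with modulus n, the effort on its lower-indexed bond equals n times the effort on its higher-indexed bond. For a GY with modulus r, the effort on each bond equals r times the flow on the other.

dq_C2/dt = F_Sf1 - 2*q_C1/27

bond 4 |Sf1  (Sf1: flow source, stroke at near end)
bond 2 |J2  (C1 integral (e out))
bond 1 |GY1  (J2: bond 2 brought effort, rest push out)
bond 0 |GY1  (GY1: gyrator matches bond 1)
bond 3 |J1  (J1 needs exactly one e-in)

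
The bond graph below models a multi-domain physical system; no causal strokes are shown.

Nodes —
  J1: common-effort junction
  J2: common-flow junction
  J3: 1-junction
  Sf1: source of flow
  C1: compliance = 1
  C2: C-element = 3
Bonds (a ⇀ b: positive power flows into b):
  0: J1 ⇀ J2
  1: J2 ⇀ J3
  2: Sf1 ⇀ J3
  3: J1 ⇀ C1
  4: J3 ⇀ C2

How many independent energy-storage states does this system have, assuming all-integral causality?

b2 |Sf1  (source Sf1 imposes f)
b1 |J3  (J3: bond 2 brought flow, rest push out)
b4 |J3  (1-jn J3 has f-setter on 2)
b0 |J2  (common-f at J2 fixed by 1)
b3 |J1  (closing 0-jn rule on J1)

2  (C1, C2 all integral)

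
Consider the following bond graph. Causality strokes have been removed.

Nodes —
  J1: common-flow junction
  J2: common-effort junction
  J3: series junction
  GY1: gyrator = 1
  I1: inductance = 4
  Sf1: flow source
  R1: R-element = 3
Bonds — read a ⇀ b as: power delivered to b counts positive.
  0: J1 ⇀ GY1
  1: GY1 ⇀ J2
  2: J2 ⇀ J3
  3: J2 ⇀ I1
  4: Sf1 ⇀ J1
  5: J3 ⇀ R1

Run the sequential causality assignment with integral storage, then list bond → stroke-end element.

bond 0 |J1
bond 1 |J2
bond 2 |J3
bond 3 |I1
bond 4 |Sf1
bond 5 |R1

#4 stroke→Sf1  (Sf1 (Sf) sets flow on bond)
#0 stroke→J1  (1-jn J1 has f-setter on 4)
#1 stroke→J2  (GY GY1: same side as bond 0)
#2 stroke→J3  (J2: bond 1 brought effort, rest push out)
#3 stroke→I1  (J2 effort already set via bond 1)
#5 stroke→R1  (J3 needs exactly one f-in)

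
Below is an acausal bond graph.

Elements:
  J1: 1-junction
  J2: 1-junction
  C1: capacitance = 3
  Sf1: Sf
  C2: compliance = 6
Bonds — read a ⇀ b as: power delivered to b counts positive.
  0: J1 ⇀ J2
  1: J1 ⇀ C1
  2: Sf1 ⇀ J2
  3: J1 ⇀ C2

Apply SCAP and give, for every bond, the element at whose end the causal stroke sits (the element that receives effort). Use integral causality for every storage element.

b2 |Sf1  (source Sf1 imposes f)
b0 |J2  (J2 flow already set via bond 2)
b1 |J1  (1-jn J1 has f-setter on 0)
b3 |J1  (J1 flow already set via bond 0)

#0 |J2
#1 |J1
#2 |Sf1
#3 |J1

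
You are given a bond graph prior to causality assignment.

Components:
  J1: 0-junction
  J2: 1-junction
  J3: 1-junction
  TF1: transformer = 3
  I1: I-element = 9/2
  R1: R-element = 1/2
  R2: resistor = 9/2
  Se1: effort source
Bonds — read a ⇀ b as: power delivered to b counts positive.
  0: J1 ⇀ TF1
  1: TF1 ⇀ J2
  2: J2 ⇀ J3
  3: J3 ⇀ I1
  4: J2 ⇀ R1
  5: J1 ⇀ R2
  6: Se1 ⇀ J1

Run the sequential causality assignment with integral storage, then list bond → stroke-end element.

β0 |TF1
β1 |J2
β2 |J3
β3 |I1
β4 |J2
β5 |R2
β6 |J1

bond 6 |J1  (Se1 (Se) sets effort on bond)
bond 0 |TF1  (common-e at J1 fixed by 6)
bond 5 |R2  (0-jn J1 has e-setter on 6)
bond 1 |J2  (through TF1, causality passes straight; one stroke at TF1)
bond 3 |I1  (I1: I, integral causality)
bond 2 |J3  (J3 flow already set via bond 3)
bond 4 |J2  (1-jn J2 has f-setter on 2)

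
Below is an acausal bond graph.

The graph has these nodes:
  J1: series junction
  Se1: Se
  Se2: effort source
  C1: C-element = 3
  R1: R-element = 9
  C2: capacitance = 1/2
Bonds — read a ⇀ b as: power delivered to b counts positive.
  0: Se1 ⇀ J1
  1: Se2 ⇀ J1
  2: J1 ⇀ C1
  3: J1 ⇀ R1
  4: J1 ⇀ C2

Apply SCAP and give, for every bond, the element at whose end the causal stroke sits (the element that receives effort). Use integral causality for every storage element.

b0 →J1
b1 →J1
b2 →J1
b3 →R1
b4 →J1

#0 |J1  (Se1 fixes effort; stroke away)
#1 |J1  (source Se2 imposes e)
#2 |J1  (C1 integral (e out))
#4 |J1  (prefer integral on C2)
#3 |R1  (only one flow-in slot at J1)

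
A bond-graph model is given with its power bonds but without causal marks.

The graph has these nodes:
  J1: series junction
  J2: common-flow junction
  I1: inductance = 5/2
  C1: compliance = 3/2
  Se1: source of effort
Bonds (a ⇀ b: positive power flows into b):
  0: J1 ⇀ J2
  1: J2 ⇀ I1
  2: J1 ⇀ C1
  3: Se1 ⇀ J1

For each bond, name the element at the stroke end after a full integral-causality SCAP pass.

bond 0 stroke→J2
bond 1 stroke→I1
bond 2 stroke→J1
bond 3 stroke→J1

β3 stroke at J1  (source Se1 imposes e)
β1 stroke at I1  (I1 outputs flow p/I1)
β0 stroke at J2  (1-jn J2 has f-setter on 1)
β2 stroke at J1  (J1: bond 0 brought flow, rest push out)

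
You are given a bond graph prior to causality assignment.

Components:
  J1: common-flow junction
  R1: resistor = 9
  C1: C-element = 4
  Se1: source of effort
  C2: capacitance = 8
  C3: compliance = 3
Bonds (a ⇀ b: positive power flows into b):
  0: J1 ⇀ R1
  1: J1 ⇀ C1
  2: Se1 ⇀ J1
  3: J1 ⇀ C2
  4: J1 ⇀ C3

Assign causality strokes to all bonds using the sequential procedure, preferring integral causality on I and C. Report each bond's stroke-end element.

bond 0 stroke at R1
bond 1 stroke at J1
bond 2 stroke at J1
bond 3 stroke at J1
bond 4 stroke at J1

bond 2 |J1  (source Se1 imposes e)
bond 1 |J1  (C1 outputs effort q/C1)
bond 3 |J1  (C2: C, integral causality)
bond 4 |J1  (C3 integral (e out))
bond 0 |R1  (J1 needs exactly one f-in)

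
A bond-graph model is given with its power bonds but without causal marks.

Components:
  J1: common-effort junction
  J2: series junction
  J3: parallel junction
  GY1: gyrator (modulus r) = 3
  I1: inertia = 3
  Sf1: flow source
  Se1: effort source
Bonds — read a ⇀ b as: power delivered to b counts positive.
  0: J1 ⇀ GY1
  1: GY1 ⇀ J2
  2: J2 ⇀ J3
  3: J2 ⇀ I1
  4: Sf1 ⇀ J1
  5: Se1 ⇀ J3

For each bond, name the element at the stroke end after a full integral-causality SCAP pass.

β4 stroke→Sf1  (source Sf1 imposes f)
β5 stroke→J3  (Se1 fixes effort; stroke away)
β0 stroke→J1  (closing 0-jn rule on J1)
β2 stroke→J2  (J3: bond 5 brought effort, rest push out)
β1 stroke→J2  (through GY1, causality inverts; strokes same side of GY1)
β3 stroke→I1  (closing 1-jn rule on J2)

b0 stroke at J1
b1 stroke at J2
b2 stroke at J2
b3 stroke at I1
b4 stroke at Sf1
b5 stroke at J3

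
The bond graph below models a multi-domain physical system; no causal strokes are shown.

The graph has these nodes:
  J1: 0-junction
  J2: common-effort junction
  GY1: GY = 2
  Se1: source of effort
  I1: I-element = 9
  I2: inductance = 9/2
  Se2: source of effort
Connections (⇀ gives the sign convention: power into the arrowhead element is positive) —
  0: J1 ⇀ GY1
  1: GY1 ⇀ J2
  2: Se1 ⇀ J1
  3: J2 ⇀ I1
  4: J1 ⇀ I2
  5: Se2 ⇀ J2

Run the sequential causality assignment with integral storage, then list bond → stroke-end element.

bond 0 stroke at GY1
bond 1 stroke at GY1
bond 2 stroke at J1
bond 3 stroke at I1
bond 4 stroke at I2
bond 5 stroke at J2

β2 |J1  (Se1 (Se) sets effort on bond)
β5 |J2  (Se2 fixes effort; stroke away)
β0 |GY1  (0-jn J1 has e-setter on 2)
β4 |I2  (0-jn J1 has e-setter on 2)
β1 |GY1  (J2: bond 5 brought effort, rest push out)
β3 |I1  (J2: bond 5 brought effort, rest push out)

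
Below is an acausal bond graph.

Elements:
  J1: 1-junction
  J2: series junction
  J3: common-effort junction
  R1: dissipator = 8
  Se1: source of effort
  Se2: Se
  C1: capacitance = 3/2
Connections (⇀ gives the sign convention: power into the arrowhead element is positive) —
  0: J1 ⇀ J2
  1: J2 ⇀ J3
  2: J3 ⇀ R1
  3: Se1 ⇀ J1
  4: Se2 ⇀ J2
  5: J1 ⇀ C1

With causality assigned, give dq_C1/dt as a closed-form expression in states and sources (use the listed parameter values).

dq_C1/dt = E_Se1/8 + E_Se2/8 - q_C1/12

b3 stroke→J1  (source Se1 imposes e)
b4 stroke→J2  (Se2 (Se) sets effort on bond)
b5 stroke→J1  (C1 outputs effort q/C1)
b0 stroke→J2  (closing 1-jn rule on J1)
b1 stroke→J3  (only one flow-in slot at J2)
b2 stroke→R1  (J3 effort already set via bond 1)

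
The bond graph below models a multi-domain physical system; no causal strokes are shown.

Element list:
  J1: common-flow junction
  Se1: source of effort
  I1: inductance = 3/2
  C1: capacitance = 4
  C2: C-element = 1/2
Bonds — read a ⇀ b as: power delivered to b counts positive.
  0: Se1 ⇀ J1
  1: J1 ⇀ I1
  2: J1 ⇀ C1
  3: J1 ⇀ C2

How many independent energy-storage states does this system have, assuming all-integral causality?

3  (C1, C2, I1 all integral)

b0 |J1  (source Se1 imposes e)
b1 |I1  (I1 integral (f out))
b2 |J1  (J1 flow already set via bond 1)
b3 |J1  (common-f at J1 fixed by 1)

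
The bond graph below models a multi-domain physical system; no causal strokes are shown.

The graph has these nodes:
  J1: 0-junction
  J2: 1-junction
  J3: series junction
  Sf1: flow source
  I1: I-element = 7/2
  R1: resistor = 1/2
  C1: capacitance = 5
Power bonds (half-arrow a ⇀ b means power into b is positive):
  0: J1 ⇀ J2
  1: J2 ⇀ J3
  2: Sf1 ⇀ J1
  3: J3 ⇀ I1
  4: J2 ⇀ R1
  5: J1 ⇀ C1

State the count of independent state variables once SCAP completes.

2  (C1, I1 all integral)

bond 2 stroke→Sf1  (Sf1 (Sf) sets flow on bond)
bond 3 stroke→I1  (I1 outputs flow p/I1)
bond 1 stroke→J3  (J3: bond 3 brought flow, rest push out)
bond 0 stroke→J2  (common-f at J2 fixed by 1)
bond 4 stroke→J2  (J2: bond 1 brought flow, rest push out)
bond 5 stroke→J1  (J1 needs exactly one e-in)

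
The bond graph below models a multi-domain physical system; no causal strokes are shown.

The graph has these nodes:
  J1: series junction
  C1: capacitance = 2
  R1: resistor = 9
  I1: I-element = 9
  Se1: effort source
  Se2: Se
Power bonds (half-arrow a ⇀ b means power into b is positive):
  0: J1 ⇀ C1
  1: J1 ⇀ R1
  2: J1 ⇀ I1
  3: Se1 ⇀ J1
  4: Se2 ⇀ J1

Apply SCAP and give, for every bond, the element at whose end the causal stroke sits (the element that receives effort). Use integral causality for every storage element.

#0 |J1
#1 |J1
#2 |I1
#3 |J1
#4 |J1

b3 stroke→J1  (source Se1 imposes e)
b4 stroke→J1  (source Se2 imposes e)
b0 stroke→J1  (C1 integral (e out))
b2 stroke→I1  (I1 integral (f out))
b1 stroke→J1  (J1: bond 2 brought flow, rest push out)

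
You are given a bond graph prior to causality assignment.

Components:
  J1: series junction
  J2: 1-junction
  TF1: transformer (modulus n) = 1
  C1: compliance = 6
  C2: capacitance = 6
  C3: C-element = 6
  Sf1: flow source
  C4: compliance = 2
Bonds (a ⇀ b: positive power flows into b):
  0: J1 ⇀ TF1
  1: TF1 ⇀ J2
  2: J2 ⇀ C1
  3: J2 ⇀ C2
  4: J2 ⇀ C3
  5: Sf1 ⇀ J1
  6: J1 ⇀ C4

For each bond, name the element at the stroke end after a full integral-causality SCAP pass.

β5 |Sf1  (Sf1 fixes flow; stroke at Sf1)
β0 |J1  (J1 flow already set via bond 5)
β6 |J1  (1-jn J1 has f-setter on 5)
β1 |TF1  (TF TF1: opposite of bond 0)
β2 |J2  (common-f at J2 fixed by 1)
β3 |J2  (1-jn J2 has f-setter on 1)
β4 |J2  (J2: bond 1 brought flow, rest push out)

b0 stroke→J1
b1 stroke→TF1
b2 stroke→J2
b3 stroke→J2
b4 stroke→J2
b5 stroke→Sf1
b6 stroke→J1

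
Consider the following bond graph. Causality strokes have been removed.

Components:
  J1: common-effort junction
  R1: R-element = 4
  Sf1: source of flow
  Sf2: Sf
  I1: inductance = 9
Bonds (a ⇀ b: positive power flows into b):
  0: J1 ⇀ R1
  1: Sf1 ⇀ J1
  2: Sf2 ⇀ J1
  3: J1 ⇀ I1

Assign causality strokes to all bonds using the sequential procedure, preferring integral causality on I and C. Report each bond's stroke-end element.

bond 0 →J1
bond 1 →Sf1
bond 2 →Sf2
bond 3 →I1

#1 stroke→Sf1  (Sf1: flow source, stroke at near end)
#2 stroke→Sf2  (Sf2 (Sf) sets flow on bond)
#3 stroke→I1  (I1 outputs flow p/I1)
#0 stroke→J1  (only one effort-in slot at J1)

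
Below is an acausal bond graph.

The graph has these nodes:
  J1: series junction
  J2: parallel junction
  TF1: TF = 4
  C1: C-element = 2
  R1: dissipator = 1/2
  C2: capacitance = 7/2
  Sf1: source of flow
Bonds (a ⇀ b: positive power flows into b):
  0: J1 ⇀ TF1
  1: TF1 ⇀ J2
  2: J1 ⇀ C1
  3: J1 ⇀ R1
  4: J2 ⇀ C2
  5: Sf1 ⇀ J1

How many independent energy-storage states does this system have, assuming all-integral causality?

b5 stroke→Sf1  (Sf1: flow source, stroke at near end)
b0 stroke→J1  (J1 flow already set via bond 5)
b2 stroke→J1  (1-jn J1 has f-setter on 5)
b3 stroke→J1  (J1 flow already set via bond 5)
b1 stroke→TF1  (TF1: transformer flips bond 0)
b4 stroke→J2  (closing 0-jn rule on J2)

2  (C1, C2 all integral)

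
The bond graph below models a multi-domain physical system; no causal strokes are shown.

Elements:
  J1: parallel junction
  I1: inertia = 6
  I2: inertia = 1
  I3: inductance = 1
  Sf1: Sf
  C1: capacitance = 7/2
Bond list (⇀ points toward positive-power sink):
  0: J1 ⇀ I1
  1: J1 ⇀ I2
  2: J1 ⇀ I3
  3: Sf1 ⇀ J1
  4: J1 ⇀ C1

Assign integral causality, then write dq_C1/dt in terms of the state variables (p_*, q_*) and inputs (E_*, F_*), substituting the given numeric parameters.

dq_C1/dt = F_Sf1 - p_I1/6 - p_I2 - p_I3

bond 3 stroke at Sf1  (Sf1 fixes flow; stroke at Sf1)
bond 0 stroke at I1  (I1 integral (f out))
bond 1 stroke at I2  (I2: I, integral causality)
bond 2 stroke at I3  (prefer integral on I3)
bond 4 stroke at J1  (J1 needs exactly one e-in)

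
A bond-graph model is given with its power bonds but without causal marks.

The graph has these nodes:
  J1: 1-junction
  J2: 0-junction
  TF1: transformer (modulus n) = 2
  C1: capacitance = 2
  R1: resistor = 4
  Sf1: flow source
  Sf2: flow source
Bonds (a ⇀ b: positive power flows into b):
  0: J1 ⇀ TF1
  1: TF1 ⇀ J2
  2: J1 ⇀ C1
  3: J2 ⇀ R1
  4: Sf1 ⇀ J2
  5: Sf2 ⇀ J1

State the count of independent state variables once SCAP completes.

1  (C1 all integral)

bond 4 stroke at Sf1  (source Sf1 imposes f)
bond 5 stroke at Sf2  (Sf2: flow source, stroke at near end)
bond 0 stroke at J1  (J1: bond 5 brought flow, rest push out)
bond 2 stroke at J1  (common-f at J1 fixed by 5)
bond 1 stroke at TF1  (TF1: transformer flips bond 0)
bond 3 stroke at J2  (closing 0-jn rule on J2)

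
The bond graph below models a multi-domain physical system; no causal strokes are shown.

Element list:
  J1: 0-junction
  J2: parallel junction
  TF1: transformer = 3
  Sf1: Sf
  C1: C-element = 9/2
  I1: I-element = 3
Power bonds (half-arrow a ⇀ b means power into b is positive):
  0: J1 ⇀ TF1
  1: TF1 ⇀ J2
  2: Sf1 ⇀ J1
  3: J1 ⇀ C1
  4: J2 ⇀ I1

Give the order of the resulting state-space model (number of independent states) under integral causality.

2  (C1, I1 all integral)

#2 →Sf1  (source Sf1 imposes f)
#3 →J1  (C1: C, integral causality)
#0 →TF1  (common-e at J1 fixed by 3)
#1 →J2  (TF1 one-in-one-out from 0)
#4 →I1  (J2 effort already set via bond 1)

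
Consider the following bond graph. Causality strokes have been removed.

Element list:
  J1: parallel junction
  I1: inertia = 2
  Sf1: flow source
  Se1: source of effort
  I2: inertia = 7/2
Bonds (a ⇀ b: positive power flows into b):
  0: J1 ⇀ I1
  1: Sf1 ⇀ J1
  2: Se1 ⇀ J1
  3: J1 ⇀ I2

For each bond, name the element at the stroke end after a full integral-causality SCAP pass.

bond 1 stroke at Sf1  (Sf1: flow source, stroke at near end)
bond 2 stroke at J1  (source Se1 imposes e)
bond 0 stroke at I1  (J1 effort already set via bond 2)
bond 3 stroke at I2  (0-jn J1 has e-setter on 2)

bond 0 |I1
bond 1 |Sf1
bond 2 |J1
bond 3 |I2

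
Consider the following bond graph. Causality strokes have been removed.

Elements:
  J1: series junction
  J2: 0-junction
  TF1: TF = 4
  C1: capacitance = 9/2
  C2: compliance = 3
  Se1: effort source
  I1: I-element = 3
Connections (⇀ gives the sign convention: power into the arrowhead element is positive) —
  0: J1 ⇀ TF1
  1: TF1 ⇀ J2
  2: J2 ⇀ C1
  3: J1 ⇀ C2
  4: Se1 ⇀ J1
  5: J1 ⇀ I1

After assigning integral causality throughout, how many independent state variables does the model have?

3  (C1, C2, I1 all integral)

b4 stroke at J1  (Se1: effort source, stroke at far end)
b2 stroke at J2  (C1 integral (e out))
b1 stroke at TF1  (0-jn J2 has e-setter on 2)
b0 stroke at J1  (TF1 one-in-one-out from 1)
b3 stroke at J1  (prefer integral on C2)
b5 stroke at I1  (closing 1-jn rule on J1)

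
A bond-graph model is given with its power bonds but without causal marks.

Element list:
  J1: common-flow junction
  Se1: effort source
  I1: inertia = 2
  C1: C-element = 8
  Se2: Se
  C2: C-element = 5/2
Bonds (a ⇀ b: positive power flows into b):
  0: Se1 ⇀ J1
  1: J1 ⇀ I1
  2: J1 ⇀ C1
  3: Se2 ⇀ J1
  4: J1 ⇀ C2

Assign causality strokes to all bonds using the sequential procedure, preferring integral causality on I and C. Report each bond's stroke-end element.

β0 →J1
β1 →I1
β2 →J1
β3 →J1
β4 →J1

β0 stroke→J1  (Se1 fixes effort; stroke away)
β3 stroke→J1  (Se2: effort source, stroke at far end)
β1 stroke→I1  (prefer integral on I1)
β2 stroke→J1  (1-jn J1 has f-setter on 1)
β4 stroke→J1  (common-f at J1 fixed by 1)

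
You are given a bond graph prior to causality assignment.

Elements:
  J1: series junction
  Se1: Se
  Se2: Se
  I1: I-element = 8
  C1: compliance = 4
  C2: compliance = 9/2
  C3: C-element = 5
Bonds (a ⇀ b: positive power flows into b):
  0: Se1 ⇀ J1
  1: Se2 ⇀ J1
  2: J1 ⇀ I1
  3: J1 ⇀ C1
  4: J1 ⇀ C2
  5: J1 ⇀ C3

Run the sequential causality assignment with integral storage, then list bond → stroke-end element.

β0 stroke→J1
β1 stroke→J1
β2 stroke→I1
β3 stroke→J1
β4 stroke→J1
β5 stroke→J1

β0 stroke→J1  (Se1: effort source, stroke at far end)
β1 stroke→J1  (Se2: effort source, stroke at far end)
β2 stroke→I1  (prefer integral on I1)
β3 stroke→J1  (1-jn J1 has f-setter on 2)
β4 stroke→J1  (1-jn J1 has f-setter on 2)
β5 stroke→J1  (J1: bond 2 brought flow, rest push out)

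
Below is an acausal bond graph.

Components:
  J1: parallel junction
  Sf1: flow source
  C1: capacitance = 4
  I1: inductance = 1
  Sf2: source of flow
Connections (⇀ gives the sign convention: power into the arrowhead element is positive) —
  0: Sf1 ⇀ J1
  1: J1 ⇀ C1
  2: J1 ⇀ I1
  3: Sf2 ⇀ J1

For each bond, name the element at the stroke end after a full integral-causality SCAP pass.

b0 |Sf1  (Sf1 (Sf) sets flow on bond)
b3 |Sf2  (Sf2 (Sf) sets flow on bond)
b1 |J1  (C1: C, integral causality)
b2 |I1  (J1: bond 1 brought effort, rest push out)

bond 0 |Sf1
bond 1 |J1
bond 2 |I1
bond 3 |Sf2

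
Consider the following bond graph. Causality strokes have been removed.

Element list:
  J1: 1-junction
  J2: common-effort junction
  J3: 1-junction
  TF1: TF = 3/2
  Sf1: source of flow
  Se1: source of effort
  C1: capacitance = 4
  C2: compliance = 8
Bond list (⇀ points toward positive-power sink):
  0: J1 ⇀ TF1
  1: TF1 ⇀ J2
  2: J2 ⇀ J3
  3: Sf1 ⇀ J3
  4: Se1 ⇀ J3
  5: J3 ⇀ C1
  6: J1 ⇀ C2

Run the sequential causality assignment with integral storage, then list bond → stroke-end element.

β0 stroke→TF1
β1 stroke→J2
β2 stroke→J3
β3 stroke→Sf1
β4 stroke→J3
β5 stroke→J3
β6 stroke→J1

#3 →Sf1  (source Sf1 imposes f)
#4 →J3  (source Se1 imposes e)
#2 →J3  (J3: bond 3 brought flow, rest push out)
#5 →J3  (J3: bond 3 brought flow, rest push out)
#1 →J2  (closing 0-jn rule on J2)
#0 →TF1  (TF TF1: opposite of bond 1)
#6 →J1  (1-jn J1 has f-setter on 0)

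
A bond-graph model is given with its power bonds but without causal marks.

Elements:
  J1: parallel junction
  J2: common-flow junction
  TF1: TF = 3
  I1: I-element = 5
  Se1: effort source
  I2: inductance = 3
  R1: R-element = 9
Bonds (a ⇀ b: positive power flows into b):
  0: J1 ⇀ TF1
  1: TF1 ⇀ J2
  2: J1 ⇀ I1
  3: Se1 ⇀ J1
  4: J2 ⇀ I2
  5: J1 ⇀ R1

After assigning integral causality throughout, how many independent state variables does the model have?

bond 3 →J1  (Se1 fixes effort; stroke away)
bond 0 →TF1  (J1 effort already set via bond 3)
bond 2 →I1  (common-e at J1 fixed by 3)
bond 5 →R1  (0-jn J1 has e-setter on 3)
bond 1 →J2  (TF1: transformer flips bond 0)
bond 4 →I2  (J2: last free bond brings flow in)

2  (I1, I2 all integral)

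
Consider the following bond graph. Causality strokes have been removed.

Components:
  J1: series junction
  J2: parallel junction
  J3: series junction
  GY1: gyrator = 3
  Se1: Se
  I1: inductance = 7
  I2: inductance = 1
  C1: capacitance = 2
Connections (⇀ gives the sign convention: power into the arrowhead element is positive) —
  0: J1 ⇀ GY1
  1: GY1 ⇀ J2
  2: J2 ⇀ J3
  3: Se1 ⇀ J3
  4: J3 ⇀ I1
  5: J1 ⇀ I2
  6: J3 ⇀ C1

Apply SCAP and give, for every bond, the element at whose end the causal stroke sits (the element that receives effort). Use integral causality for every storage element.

b3 stroke at J3  (Se1: effort source, stroke at far end)
b4 stroke at I1  (I1: I, integral causality)
b2 stroke at J3  (common-f at J3 fixed by 4)
b6 stroke at J3  (J3: bond 4 brought flow, rest push out)
b1 stroke at J2  (closing 0-jn rule on J2)
b0 stroke at J1  (through GY1, causality inverts; strokes same side of GY1)
b5 stroke at I2  (J1 needs exactly one f-in)

β0 stroke→J1
β1 stroke→J2
β2 stroke→J3
β3 stroke→J3
β4 stroke→I1
β5 stroke→I2
β6 stroke→J3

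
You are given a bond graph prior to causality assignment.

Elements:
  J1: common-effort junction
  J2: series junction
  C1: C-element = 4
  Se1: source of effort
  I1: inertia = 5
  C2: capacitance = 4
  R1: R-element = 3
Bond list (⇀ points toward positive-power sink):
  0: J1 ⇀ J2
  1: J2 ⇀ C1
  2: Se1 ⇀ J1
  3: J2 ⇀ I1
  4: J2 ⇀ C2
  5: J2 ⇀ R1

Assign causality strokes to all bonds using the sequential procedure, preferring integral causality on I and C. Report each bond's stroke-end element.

b2 →J1  (Se1 (Se) sets effort on bond)
b0 →J2  (common-e at J1 fixed by 2)
b1 →J2  (prefer integral on C1)
b3 →I1  (prefer integral on I1)
b4 →J2  (J2: bond 3 brought flow, rest push out)
b5 →J2  (J2 flow already set via bond 3)

β0 →J2
β1 →J2
β2 →J1
β3 →I1
β4 →J2
β5 →J2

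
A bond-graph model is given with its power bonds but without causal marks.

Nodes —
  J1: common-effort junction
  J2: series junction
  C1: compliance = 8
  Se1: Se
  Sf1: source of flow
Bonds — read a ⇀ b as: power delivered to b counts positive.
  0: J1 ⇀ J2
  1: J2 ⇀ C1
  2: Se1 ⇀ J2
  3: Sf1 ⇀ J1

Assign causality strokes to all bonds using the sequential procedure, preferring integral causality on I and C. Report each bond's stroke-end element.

β2 stroke→J2  (source Se1 imposes e)
β3 stroke→Sf1  (source Sf1 imposes f)
β0 stroke→J1  (only one effort-in slot at J1)
β1 stroke→J2  (common-f at J2 fixed by 0)

β0 stroke→J1
β1 stroke→J2
β2 stroke→J2
β3 stroke→Sf1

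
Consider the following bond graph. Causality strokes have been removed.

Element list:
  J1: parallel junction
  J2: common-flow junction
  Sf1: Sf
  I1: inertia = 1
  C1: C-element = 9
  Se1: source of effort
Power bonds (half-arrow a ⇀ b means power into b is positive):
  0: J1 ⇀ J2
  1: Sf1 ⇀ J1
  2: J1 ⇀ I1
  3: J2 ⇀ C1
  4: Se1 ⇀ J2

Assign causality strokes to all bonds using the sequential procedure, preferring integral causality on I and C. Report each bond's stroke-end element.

b1 |Sf1  (Sf1: flow source, stroke at near end)
b4 |J2  (Se1: effort source, stroke at far end)
b2 |I1  (I1: I, integral causality)
b0 |J1  (J1 needs exactly one e-in)
b3 |J2  (1-jn J2 has f-setter on 0)

bond 0 →J1
bond 1 →Sf1
bond 2 →I1
bond 3 →J2
bond 4 →J2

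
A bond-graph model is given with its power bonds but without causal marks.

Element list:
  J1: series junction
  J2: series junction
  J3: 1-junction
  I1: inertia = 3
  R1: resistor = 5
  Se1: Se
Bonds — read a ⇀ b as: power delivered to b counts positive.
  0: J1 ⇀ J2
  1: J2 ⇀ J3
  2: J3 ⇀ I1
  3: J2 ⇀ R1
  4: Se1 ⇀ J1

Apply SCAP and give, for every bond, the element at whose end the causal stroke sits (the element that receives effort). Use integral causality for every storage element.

bond 0 stroke→J2
bond 1 stroke→J3
bond 2 stroke→I1
bond 3 stroke→J2
bond 4 stroke→J1

bond 4 |J1  (Se1 (Se) sets effort on bond)
bond 0 |J2  (closing 1-jn rule on J1)
bond 2 |I1  (I1: I, integral causality)
bond 1 |J3  (common-f at J3 fixed by 2)
bond 3 |J2  (J2 flow already set via bond 1)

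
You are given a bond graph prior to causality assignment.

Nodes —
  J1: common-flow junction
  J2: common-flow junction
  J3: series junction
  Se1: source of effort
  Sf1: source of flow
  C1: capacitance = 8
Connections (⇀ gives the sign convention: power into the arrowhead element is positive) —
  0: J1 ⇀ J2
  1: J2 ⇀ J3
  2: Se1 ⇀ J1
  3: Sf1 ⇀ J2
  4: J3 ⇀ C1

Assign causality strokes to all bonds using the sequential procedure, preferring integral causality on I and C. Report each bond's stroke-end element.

β2 |J1  (Se1 (Se) sets effort on bond)
β3 |Sf1  (Sf1 (Sf) sets flow on bond)
β0 |J2  (only one flow-in slot at J1)
β1 |J2  (1-jn J2 has f-setter on 3)
β4 |J3  (J3: bond 1 brought flow, rest push out)

β0 |J2
β1 |J2
β2 |J1
β3 |Sf1
β4 |J3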